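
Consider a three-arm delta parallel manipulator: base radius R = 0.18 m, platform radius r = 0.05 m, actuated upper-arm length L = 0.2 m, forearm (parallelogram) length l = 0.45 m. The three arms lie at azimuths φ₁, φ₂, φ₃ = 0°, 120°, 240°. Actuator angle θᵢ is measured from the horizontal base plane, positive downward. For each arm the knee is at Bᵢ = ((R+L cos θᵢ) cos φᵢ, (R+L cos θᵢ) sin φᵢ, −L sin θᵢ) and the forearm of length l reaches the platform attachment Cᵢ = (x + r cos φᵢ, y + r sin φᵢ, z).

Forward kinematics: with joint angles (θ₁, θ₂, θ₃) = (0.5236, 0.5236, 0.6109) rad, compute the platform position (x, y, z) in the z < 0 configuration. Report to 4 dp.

(0.0086, 0.0150, -0.4399)

S1 = (0.3032·cos0.0°, 0.3032·sin0.0°, -0.1000) = (0.3032, 0.0000, -0.1000)
S2 = (0.3032·cos120.0°, 0.3032·sin120.0°, -0.1000) = (-0.1516, 0.2626, -0.1000)
arm 3 at φ=240.0°: (R−r)+L cos θ3 = 0.2938;  S3 = (-0.1469, -0.2545, -0.1147)
eliminate P² terms by subtracting sphere 1 from 2 and 3
linear system: -0.9096x+0.5252y = 0.0000−0.0000z; -0.9002x+-0.5089y = -0.0024−-0.0294z
Cramer: x(z) = 0.0014-0.0165z;  y(z) = 0.0024-0.0286z
quadratic in z: (1.0011)z²+(0.2098)z+(-0.1014)=0, √Δ=0.6708 → z ∈ {-0.4399, 0.2303}; z = -0.4399 (taking z<0)
x = 0.0086, y = 0.0150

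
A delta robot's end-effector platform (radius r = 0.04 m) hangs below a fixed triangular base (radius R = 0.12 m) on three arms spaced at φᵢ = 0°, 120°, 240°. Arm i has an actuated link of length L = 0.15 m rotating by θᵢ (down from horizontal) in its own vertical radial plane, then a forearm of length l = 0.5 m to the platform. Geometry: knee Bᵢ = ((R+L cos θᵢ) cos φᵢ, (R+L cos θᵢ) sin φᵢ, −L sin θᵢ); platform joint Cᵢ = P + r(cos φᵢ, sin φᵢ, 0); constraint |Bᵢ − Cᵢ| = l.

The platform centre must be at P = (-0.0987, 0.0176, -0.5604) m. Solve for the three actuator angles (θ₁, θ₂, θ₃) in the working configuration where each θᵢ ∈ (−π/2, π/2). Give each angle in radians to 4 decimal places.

φ1=0.0° → target in arm frame (-0.0987, 0.0176)
  A=0.1787, B=-0.5604, C=(l²−L²−A²−y'²−z²)/(2L)=-0.3960
  γ=atan2(-0.5604,0.1787)=-1.2621;  ψ=arccos(-0.6732)=2.3093;  θ1=γ+ψ≈1.0472
arm 2 (φ=120.0°): x'=0.0646, y'=0.0767
  A=0.0154, B=-0.5604, C=(l²−L²−A²−y'²−z²)/(2L)=-0.3089
  θ2 = atan2(B,A) + arccos(C/0.5606) = 0.6110
φ3=240.0° → target in arm frame (0.0341, -0.0943)
  A=0.0459, B=-0.5604, C=(l²−L²−A²−y'²−z²)/(2L)=-0.3251
  θ3 = atan2(B,A) + arccos(C/0.5623) = 0.6983

θ₁ = 1.0472, θ₂ = 0.6110, θ₃ = 0.6983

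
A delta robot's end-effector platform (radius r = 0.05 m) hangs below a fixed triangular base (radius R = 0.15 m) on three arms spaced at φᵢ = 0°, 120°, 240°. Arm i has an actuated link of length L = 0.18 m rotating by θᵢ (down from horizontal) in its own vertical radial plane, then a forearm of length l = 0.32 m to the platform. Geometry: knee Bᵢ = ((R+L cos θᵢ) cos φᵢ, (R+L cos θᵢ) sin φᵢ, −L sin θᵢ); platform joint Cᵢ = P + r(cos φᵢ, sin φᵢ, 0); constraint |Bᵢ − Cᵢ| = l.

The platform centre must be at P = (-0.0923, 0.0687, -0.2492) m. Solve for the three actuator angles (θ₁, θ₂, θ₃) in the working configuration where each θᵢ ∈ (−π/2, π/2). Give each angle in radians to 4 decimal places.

θ₁ = 0.9601, θ₂ = -0.0872, θ₃ = 0.6106

arm 1 (φ=0.0°): x'=-0.0923, y'=0.0687
  A cos θ + B sin θ = C:  0.1923·cos θ + -0.2492·sin θ = -0.0939
  γ=atan2(-0.2492,0.1923)=-0.9136;  ψ=arccos(-0.2983)=1.8737;  θ1=γ+ψ≈0.9601
φ2=120.0° → target in arm frame (0.1056, 0.0456)
  A=-0.0056, B=-0.2492, C=(l²−L²−A²−y'²−z²)/(2L)=0.0161
  γ=atan2(-0.2492,-0.0056)=-1.5934;  ψ=arccos(0.0645)=1.5062;  θ2=γ+ψ≈-0.0872
rotate P by −φ3: (-0.0133, -0.1143, -0.2492)
  A cos θ + B sin θ = C:  0.1133·cos θ + -0.2492·sin θ = -0.0500
  γ=atan2(-0.2492,0.1133)=-1.1439;  ψ=arccos(-0.1827)=1.7546;  θ3=γ+ψ≈0.6106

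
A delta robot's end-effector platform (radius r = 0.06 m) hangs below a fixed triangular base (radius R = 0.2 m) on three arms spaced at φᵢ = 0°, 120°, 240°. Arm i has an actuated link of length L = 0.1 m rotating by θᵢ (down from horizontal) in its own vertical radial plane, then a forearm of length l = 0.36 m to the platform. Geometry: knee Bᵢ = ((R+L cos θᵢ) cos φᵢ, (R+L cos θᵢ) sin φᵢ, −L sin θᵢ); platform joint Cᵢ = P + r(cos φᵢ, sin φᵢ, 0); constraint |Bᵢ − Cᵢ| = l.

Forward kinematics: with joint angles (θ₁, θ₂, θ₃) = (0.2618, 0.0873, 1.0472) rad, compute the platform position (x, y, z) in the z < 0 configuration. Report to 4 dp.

(0.0339, 0.0860, -0.3107)

φ1=0.0°: virtual centre (0.2366, 0.0000, -0.0259), radius l
centre 2 = (0.2396·cos120.0°, 0.2396·sin120.0°, -0.0087) = (-0.1198, 0.2075, -0.0087)
arm 3 at φ=240.0°: ρ3 = 0.1900;  centre 3 = (-0.0950, -0.1645, -0.0866)
eliminate P² terms by subtracting sphere 1 from 2 and 3
plane₁₂: -0.7128x+0.4150y+0.0343z = 0.0008
det = 0.5098;  x = 0.0101+-0.0767z,  y = 0.0193+-0.2144z
sphere 1 gives Az²+Bz+C=0 with A=1.0519, B=0.0782, C=-0.0772;  B²−4AC=0.3311;  roots -0.3107, 0.2363;  negative root z = -0.3107
x = 0.0339, y = 0.0860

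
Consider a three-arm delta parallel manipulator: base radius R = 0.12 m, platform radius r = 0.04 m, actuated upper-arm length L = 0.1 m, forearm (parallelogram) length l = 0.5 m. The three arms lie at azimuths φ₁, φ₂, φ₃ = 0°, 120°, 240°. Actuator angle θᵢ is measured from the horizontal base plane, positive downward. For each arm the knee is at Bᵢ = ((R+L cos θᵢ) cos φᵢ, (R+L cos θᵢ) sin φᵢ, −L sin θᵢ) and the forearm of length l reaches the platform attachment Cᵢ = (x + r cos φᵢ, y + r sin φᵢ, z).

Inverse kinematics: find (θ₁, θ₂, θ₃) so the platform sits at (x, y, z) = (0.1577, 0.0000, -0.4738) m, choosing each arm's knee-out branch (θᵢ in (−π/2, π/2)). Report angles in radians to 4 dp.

rotate P by −φ1: (0.1577, 0.0000, -0.4738)
  A=-0.0777, B=-0.4738, C=(l²−L²−A²−y'²−z²)/(2L)=0.0474
  θ1 = atan2(B,A) + arccos(C/0.4801) = -0.2614
rotate P by −φ2: (-0.0788, -0.1366, -0.4738)
  e−x'=0.1588;  (l²−L²−(e−x')²−y'²−z²)/2L = -0.1419
  θ2 = atan2(B,A) + arccos(C/0.4997) = 0.6113
φ3=240.0° → target in arm frame (-0.0789, 0.1366)
  A=0.1589, B=-0.4738, C=(l²−L²−A²−y'²−z²)/(2L)=-0.1419
  γ=atan2(-0.4738,0.1589)=-1.2473;  ψ=arccos(-0.2839)=1.8586;  θ3=γ+ψ≈0.6113

θ₁ = -0.2614, θ₂ = 0.6113, θ₃ = 0.6113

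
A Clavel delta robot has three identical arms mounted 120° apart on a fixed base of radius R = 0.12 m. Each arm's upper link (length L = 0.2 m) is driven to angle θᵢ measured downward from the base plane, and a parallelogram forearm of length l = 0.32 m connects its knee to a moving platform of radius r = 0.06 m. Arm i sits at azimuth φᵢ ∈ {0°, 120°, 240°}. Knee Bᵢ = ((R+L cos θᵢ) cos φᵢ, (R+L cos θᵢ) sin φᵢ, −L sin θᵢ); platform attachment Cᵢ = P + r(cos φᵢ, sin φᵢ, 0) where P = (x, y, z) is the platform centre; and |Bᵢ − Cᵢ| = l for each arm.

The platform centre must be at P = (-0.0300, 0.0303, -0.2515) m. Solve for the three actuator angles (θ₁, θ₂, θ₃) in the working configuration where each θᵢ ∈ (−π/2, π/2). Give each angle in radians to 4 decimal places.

rotate P by −φ1: (-0.0300, 0.0303, -0.2515)
  A=0.0900, B=-0.2515, C=(l²−L²−A²−y'²−z²)/(2L)=-0.0247
  θ1 = atan2(B,A) + arccos(C/0.2671) = 0.4362
rotate P by −φ2: (0.0412, 0.0108, -0.2515)
  A=0.0188, B=-0.2515, C=(l²−L²−A²−y'²−z²)/(2L)=-0.0033
  √(A²+B²)=0.2522;  θ2 = -1.4963+1.5839 ≈ 0.0876
rotate P by −φ3: (-0.0112, -0.0411, -0.2515)
  A cos θ + B sin θ = C:  0.0712·cos θ + -0.2515·sin θ = -0.0190
  θ3 = atan2(B,A) + arccos(C/0.2614) = 0.3490

θ₁ = 0.4362, θ₂ = 0.0876, θ₃ = 0.3490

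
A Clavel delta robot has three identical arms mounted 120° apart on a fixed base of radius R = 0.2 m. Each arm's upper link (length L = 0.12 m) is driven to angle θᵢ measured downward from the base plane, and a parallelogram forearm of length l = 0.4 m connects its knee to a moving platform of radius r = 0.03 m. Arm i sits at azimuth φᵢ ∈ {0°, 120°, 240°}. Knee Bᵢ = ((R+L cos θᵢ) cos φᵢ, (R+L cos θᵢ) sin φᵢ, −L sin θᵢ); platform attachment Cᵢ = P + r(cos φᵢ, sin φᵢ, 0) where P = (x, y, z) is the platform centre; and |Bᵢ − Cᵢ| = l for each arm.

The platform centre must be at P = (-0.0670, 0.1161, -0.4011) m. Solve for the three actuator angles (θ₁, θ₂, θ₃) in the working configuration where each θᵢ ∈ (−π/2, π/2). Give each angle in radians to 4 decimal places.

θ₁ = 1.3963, θ₂ = 0.2617, θ₃ = 1.3966

φ1=0.0° → target in arm frame (-0.0670, 0.1161)
  e−x'=0.2370;  (l²−L²−(e−x')²−y'²−z²)/2L = -0.3539
  θ1 = atan2(B,A) + arccos(C/0.4659) = 1.3963
rotate P by −φ2: (0.1340, 0.0000, -0.4011)
  A cos θ + B sin θ = C:  0.0360·cos θ + -0.4011·sin θ = -0.0691
  √(A²+B²)=0.4027;  θ2 = -1.4814+1.7431 ≈ 0.2617
φ3=240.0° → target in arm frame (-0.0670, -0.1161)
  e−x'=0.2370;  (l²−L²−(e−x')²−y'²−z²)/2L = -0.3539
  γ=atan2(-0.4011,0.2370)=-1.0370;  ψ=arccos(-0.7597)=2.4336;  θ3=γ+ψ≈1.3966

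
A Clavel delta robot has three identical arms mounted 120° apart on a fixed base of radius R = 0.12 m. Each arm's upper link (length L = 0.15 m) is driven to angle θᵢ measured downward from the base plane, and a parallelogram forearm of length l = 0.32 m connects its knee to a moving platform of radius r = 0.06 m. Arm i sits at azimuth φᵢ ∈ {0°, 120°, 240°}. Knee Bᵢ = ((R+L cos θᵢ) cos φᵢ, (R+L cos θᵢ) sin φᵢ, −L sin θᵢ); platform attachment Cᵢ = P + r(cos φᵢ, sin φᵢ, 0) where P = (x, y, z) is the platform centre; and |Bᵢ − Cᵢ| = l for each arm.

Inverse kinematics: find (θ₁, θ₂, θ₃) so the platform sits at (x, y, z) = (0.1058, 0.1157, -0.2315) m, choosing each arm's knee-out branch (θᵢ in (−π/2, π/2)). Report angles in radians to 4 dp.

θ₁ = -0.3488, θ₂ = 0.0001, θ₃ = 0.9602

φ1=0.0° → target in arm frame (0.1058, 0.1157)
  A cos θ + B sin θ = C:  -0.0458·cos θ + -0.2315·sin θ = 0.0361
  √(A²+B²)=0.2360;  θ1 = -1.7661+1.4173 ≈ -0.3488
rotate P by −φ2: (0.0473, -0.1495, -0.2315)
  A=0.0127, B=-0.2315, C=(l²−L²−A²−y'²−z²)/(2L)=0.0127
  √(A²+B²)=0.2318;  θ2 = -1.5160+1.5161 ≈ 0.0001
rotate P by −φ3: (-0.1531, 0.0338, -0.2315)
  A=0.2131, B=-0.2315, C=(l²−L²−A²−y'²−z²)/(2L)=-0.0675
  γ=atan2(-0.2315,0.2131)=-0.8268;  ψ=arccos(-0.2145)=1.7869;  θ3=γ+ψ≈0.9602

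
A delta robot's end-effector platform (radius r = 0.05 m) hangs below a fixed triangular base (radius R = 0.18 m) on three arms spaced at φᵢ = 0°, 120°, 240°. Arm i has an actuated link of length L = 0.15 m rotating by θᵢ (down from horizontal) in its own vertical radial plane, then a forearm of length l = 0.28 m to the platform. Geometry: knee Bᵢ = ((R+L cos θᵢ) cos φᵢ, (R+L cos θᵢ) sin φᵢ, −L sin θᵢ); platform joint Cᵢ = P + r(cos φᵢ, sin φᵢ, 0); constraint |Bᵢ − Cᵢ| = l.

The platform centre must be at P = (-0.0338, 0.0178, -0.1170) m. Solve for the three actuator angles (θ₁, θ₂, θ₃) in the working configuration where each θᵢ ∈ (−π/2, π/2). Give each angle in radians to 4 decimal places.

rotate P by −φ1: (-0.0338, 0.0178, -0.1170)
  A=0.1638, B=-0.1170, C=(l²−L²−A²−y'²−z²)/(2L)=0.0502
  √(A²+B²)=0.2013;  θ1 = -0.6202+1.3187 ≈ 0.6984
arm 2 (φ=120.0°): x'=0.0323, y'=0.0204
  A=0.0977, B=-0.1170, C=(l²−L²−A²−y'²−z²)/(2L)=0.1075
  √(A²+B²)=0.1524;  θ2 = -0.8751+0.7878 ≈ -0.0873
φ3=240.0° → target in arm frame (0.0015, -0.0382)
  A cos θ + B sin θ = C:  0.1285·cos θ + -0.1170·sin θ = 0.0808
  θ3 = atan2(B,A) + arccos(C/0.1738) = 0.3488

θ₁ = 0.6984, θ₂ = -0.0873, θ₃ = 0.3488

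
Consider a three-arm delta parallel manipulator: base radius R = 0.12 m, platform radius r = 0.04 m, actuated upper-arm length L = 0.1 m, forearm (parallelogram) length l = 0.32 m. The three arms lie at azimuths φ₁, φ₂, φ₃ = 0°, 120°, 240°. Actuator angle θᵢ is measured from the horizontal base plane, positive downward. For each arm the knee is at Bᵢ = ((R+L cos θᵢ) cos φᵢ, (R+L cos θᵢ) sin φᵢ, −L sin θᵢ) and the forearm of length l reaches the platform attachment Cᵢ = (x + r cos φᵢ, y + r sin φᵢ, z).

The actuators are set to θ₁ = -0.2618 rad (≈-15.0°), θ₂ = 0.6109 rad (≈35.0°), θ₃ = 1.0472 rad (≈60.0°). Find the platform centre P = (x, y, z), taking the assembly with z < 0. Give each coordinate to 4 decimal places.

(0.1247, 0.0510, -0.2857)

S1 = (0.1766·cos0.0°, 0.1766·sin0.0°, 0.0259) = (0.1766, 0.0000, 0.0259)
arm 2 at φ=120.0°: (R−r)+L cos θ2 = 0.1619;  S2 = (-0.0810, 0.1402, -0.0574)
φ3=240.0°: virtual centre (-0.0650, -0.1126, -0.0866), radius l
subtract pairs → two planes through P
plane₁₂: -0.5151x+0.2804y+-0.1665z = -0.0023
Cramer: x(z) = 0.0104-0.3999z;  y(z) = 0.0108-0.1409z
sphere 1 gives Az²+Bz+C=0 with A=1.1798, B=0.0781, C=-0.0740;  B²−4AC=0.3553;  roots -0.2857, 0.2195;  negative root z = -0.2857
x = 0.1247, y = 0.0510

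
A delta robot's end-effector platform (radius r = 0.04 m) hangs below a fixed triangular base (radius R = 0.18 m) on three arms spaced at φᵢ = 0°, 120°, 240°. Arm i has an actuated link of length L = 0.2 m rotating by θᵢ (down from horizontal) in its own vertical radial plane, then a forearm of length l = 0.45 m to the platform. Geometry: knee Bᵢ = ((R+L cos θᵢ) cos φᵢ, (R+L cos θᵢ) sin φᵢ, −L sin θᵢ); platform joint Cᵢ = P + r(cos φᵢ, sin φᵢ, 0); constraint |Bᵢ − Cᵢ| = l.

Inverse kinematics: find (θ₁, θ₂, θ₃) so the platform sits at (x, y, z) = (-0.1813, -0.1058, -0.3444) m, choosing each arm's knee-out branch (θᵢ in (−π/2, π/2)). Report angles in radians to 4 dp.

arm 1 (φ=0.0°): x'=-0.1813, y'=-0.1058
  A cos θ + B sin θ = C:  0.3213·cos θ + -0.3444·sin θ = -0.1763
  γ=atan2(-0.3444,0.3213)=-0.8201;  ψ=arccos(-0.3744)=1.9546;  θ1=γ+ψ≈1.1345
rotate P by −φ2: (-0.0010, 0.2099, -0.3444)
  e−x'=0.1410;  (l²−L²−(e−x')²−y'²−z²)/2L = -0.0501
  √(A²+B²)=0.3721;  θ2 = -1.1823+1.7059 ≈ 0.5236
rotate P by −φ3: (0.1823, -0.1041, -0.3444)
  e−x'=-0.0423;  (l²−L²−(e−x')²−y'²−z²)/2L = 0.0782
  θ3 = atan2(B,A) + arccos(C/0.3470) = -0.3493

θ₁ = 1.1345, θ₂ = 0.5236, θ₃ = -0.3493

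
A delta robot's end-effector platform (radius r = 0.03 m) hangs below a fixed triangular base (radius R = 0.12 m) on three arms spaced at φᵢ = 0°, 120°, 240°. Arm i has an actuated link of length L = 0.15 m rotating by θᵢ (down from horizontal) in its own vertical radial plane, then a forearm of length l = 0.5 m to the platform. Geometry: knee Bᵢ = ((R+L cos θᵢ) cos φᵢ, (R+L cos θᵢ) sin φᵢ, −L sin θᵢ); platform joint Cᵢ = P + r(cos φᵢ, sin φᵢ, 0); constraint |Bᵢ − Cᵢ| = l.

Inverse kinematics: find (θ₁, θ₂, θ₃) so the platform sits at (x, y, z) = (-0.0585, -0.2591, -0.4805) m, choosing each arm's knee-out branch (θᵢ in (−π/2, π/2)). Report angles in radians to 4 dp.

φ1=0.0° → target in arm frame (-0.0585, -0.2591)
  A=0.1485, B=-0.4805, C=(l²−L²−A²−y'²−z²)/(2L)=-0.3086
  γ=atan2(-0.4805,0.1485)=-1.2711;  ψ=arccos(-0.6135)=2.2313;  θ1=γ+ψ≈0.9602
rotate P by −φ2: (-0.1951, 0.1802, -0.4805)
  A cos θ + B sin θ = C:  0.2851·cos θ + -0.4805·sin θ = -0.3905
  θ2 = atan2(B,A) + arccos(C/0.5587) = 1.3095
φ3=240.0° → target in arm frame (0.2536, 0.0789)
  A cos θ + B sin θ = C:  -0.1636·cos θ + -0.4805·sin θ = -0.1213
  √(A²+B²)=0.5076;  θ3 = -1.8990+1.8120 ≈ -0.0870

θ₁ = 0.9602, θ₂ = 1.3095, θ₃ = -0.0870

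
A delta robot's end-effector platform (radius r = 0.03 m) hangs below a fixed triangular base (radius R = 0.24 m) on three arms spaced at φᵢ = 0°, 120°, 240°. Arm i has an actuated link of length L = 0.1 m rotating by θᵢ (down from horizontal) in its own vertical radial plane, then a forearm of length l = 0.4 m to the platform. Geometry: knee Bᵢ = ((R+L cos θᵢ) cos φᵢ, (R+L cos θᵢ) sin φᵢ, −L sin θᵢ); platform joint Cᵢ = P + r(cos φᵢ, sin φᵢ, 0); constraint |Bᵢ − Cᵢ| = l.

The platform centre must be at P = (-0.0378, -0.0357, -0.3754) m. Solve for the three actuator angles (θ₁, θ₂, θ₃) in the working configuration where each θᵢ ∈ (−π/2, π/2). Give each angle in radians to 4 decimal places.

θ₁ = 1.2218, θ₂ = 1.0466, θ₃ = 0.6107

φ1=0.0° → target in arm frame (-0.0378, -0.0357)
  e−x'=0.2478;  (l²−L²−(e−x')²−y'²−z²)/2L = -0.2680
  θ1 = atan2(B,A) + arccos(C/0.4498) = 1.2218
rotate P by −φ2: (-0.0120, 0.0506, -0.3754)
  e−x'=0.2220;  (l²−L²−(e−x')²−y'²−z²)/2L = -0.2139
  γ=atan2(-0.3754,0.2220)=-1.0367;  ψ=arccos(-0.4904)=2.0833;  θ2=γ+ψ≈1.0466
rotate P by −φ3: (0.0498, -0.0149, -0.3754)
  A=0.1602, B=-0.3754, C=(l²−L²−A²−y'²−z²)/(2L)=-0.0840
  √(A²+B²)=0.4081;  θ3 = -1.1675+1.7782 ≈ 0.6107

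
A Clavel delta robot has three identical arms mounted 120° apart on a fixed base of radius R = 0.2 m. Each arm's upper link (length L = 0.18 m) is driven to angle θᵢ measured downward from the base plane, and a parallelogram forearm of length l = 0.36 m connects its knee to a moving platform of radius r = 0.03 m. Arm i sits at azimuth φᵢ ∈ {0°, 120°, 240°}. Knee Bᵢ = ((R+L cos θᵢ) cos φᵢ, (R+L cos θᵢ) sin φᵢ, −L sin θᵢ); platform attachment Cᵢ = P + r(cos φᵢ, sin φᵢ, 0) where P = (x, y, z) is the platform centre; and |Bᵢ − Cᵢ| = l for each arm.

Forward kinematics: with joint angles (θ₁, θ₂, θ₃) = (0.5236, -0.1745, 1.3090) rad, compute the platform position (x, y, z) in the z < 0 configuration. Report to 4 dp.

(0.0244, 0.1432, -0.2248)

O1 = (0.3259·cos0.0°, 0.3259·sin0.0°, -0.0900) = (0.3259, 0.0000, -0.0900)
φ2=120.0°: virtual centre (-0.1736, 0.3007, 0.0313), radius l
O3 = (0.2166·cos240.0°, 0.2166·sin240.0°, -0.1739) = (-0.1083, -0.1876, -0.1739)
|O₂|²−|O₁|² = 0.0073;  |O₃|²−|O₁|² = -0.0372
linear system: -0.9990x+0.6015y = 0.0073−0.2425z; -0.8684x+-0.3751y = -0.0372−-0.1677z
Cramer: x(z) = 0.0219-0.0111z;  y(z) = 0.0484-0.4215z
into |P−O₁|² = l²: 1.1778z² + 0.1459z + -0.0267 = 0;  Δ = 0.1472;  z = -0.2248 or 0.1010 → z<0 root = -0.2248
x = 0.0244, y = 0.1432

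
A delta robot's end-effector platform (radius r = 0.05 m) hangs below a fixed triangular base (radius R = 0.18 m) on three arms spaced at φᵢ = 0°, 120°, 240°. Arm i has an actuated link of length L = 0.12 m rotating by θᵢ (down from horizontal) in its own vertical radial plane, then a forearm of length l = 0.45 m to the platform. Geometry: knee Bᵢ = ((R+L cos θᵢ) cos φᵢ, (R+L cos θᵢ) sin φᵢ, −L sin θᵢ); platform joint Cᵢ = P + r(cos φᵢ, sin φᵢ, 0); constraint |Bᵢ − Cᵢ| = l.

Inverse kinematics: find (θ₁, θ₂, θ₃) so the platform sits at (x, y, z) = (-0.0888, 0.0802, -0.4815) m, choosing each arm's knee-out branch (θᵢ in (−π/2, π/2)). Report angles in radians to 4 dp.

θ₁ = 1.3092, θ₂ = 0.4366, θ₃ = 1.0472

φ1=0.0° → target in arm frame (-0.0888, 0.0802)
  e−x'=0.2188;  (l²−L²−(e−x')²−y'²−z²)/2L = -0.4085
  γ=atan2(-0.4815,0.2188)=-1.1443;  ψ=arccos(-0.7724)=2.4535;  θ1=γ+ψ≈1.3092
φ2=120.0° → target in arm frame (0.1139, 0.0368)
  A cos θ + B sin θ = C:  0.0161·cos θ + -0.4815·sin θ = -0.1890
  γ=atan2(-0.4815,0.0161)=-1.5373;  ψ=arccos(-0.3923)=1.9739;  θ2=γ+ψ≈0.4366
arm 3 (φ=240.0°): x'=-0.0251, y'=-0.1170
  A cos θ + B sin θ = C:  0.1551·cos θ + -0.4815·sin θ = -0.3395
  √(A²+B²)=0.5059;  θ3 = -1.2593+2.3065 ≈ 1.0472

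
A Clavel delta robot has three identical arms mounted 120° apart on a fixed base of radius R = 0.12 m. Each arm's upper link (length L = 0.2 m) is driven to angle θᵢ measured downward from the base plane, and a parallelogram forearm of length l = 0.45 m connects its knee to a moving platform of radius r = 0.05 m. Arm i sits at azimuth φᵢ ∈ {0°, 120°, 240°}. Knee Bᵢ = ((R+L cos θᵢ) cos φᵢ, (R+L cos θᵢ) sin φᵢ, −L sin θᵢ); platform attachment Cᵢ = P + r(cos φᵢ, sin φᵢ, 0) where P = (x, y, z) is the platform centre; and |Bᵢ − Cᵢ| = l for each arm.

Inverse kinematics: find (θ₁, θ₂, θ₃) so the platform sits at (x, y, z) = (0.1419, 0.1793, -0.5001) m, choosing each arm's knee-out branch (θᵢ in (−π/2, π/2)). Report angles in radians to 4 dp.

arm 1 (φ=0.0°): x'=0.1419, y'=0.1793
  e−x'=-0.0719;  (l²−L²−(e−x')²−y'²−z²)/2L = -0.3123
  θ1 = atan2(B,A) + arccos(C/0.5052) = 0.5235
rotate P by −φ2: (0.0843, -0.2125, -0.5001)
  A cos θ + B sin θ = C:  -0.0143·cos θ + -0.5001·sin θ = -0.3324
  θ2 = atan2(B,A) + arccos(C/0.5003) = 0.6982
rotate P by −φ3: (-0.2262, 0.0332, -0.5001)
  A=0.2962, B=-0.5001, C=(l²−L²−A²−y'²−z²)/(2L)=-0.4411
  γ=atan2(-0.5001,0.2962)=-1.0360;  ψ=arccos(-0.7590)=2.4325;  θ3=γ+ψ≈1.3965

θ₁ = 0.5235, θ₂ = 0.6982, θ₃ = 1.3965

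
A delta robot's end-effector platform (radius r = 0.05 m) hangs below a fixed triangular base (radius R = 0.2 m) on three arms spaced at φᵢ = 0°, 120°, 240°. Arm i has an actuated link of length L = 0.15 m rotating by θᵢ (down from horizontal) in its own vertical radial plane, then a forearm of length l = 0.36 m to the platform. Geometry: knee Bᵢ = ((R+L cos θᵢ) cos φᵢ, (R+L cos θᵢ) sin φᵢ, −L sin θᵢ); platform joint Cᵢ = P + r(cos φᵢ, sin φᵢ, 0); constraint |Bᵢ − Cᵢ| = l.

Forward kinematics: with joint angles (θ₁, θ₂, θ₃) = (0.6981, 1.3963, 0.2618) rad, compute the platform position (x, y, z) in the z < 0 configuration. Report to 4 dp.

(0.0271, -0.1358, -0.3301)

centre 1 = (0.2649·cos0.0°, 0.2649·sin0.0°, -0.0964) = (0.2649, 0.0000, -0.0964)
arm 2 at φ=120.0°: e+L cos θ2 = 0.1760;  centre 2 = (-0.0880, 0.1525, -0.1477)
φ3=240.0°: virtual centre (-0.1474, -0.2554, -0.0388), radius l
eliminate P² terms by subtracting sphere 1 from 2 and 3
[-0.7059 0.3049 -0.1026]·P = -0.0267;  [-0.8247 -0.5108 0.1152]·P = 0.0090
det = 0.6120;  x = 0.0178+-0.0283z,  y = -0.0463+0.2711z
quadratic in z: (1.0743)z²+(0.1817)z+(-0.0571)=0, √Δ=0.5275 → z ∈ {-0.3301, 0.1610}; z = -0.3301 (taking z<0)
x = 0.0271, y = -0.1358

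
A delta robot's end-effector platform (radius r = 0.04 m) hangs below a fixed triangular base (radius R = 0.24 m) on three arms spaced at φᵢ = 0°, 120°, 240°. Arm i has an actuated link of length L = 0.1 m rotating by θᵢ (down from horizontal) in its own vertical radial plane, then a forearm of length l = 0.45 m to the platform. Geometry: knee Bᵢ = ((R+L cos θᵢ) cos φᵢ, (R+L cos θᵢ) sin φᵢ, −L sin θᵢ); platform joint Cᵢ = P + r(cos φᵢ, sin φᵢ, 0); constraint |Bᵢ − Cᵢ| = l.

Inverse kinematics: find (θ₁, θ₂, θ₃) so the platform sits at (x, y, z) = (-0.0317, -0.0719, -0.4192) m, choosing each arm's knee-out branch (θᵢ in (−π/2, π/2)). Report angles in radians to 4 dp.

θ₁ = 0.9598, θ₂ = 1.0472, θ₃ = 0.2618

φ1=0.0° → target in arm frame (-0.0317, -0.0719)
  e−x'=0.2317;  (l²−L²−(e−x')²−y'²−z²)/2L = -0.2104
  √(A²+B²)=0.4790;  θ1 = -1.0659+2.0256 ≈ 0.9598
rotate P by −φ2: (-0.0464, 0.0634, -0.4192)
  A cos θ + B sin θ = C:  0.2464·cos θ + -0.4192·sin θ = -0.2399
  √(A²+B²)=0.4863;  θ2 = -1.0394+2.0866 ≈ 1.0472
rotate P by −φ3: (0.0781, 0.0085, -0.4192)
  A=0.1219, B=-0.4192, C=(l²−L²−A²−y'²−z²)/(2L)=0.0092
  √(A²+B²)=0.4366;  θ3 = -1.2878+1.5497 ≈ 0.2618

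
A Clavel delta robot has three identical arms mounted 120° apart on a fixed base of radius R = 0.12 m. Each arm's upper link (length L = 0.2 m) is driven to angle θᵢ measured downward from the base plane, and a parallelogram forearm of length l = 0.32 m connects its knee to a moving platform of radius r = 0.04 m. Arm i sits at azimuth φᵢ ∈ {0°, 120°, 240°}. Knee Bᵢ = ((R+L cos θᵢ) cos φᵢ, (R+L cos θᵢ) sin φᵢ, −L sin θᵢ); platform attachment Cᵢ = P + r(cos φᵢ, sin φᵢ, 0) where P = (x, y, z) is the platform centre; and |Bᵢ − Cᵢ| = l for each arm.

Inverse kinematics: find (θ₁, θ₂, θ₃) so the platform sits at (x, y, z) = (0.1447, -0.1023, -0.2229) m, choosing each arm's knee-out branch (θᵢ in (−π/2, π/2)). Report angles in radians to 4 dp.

φ1=0.0° → target in arm frame (0.1447, -0.1023)
  A=-0.0647, B=-0.2229, C=(l²−L²−A²−y'²−z²)/(2L)=-0.0048
  γ=atan2(-0.2229,-0.0647)=-1.8533;  ψ=arccos(-0.0209)=1.5916;  θ1=γ+ψ≈-0.2616
rotate P by −φ2: (-0.1609, -0.0742, -0.2229)
  e−x'=0.2409;  (l²−L²−(e−x')²−y'²−z²)/2L = -0.1271
  γ=atan2(-0.2229,0.2409)=-0.7465;  ψ=arccos(-0.3872)=1.9684;  θ2=γ+ψ≈1.2219
φ3=240.0° → target in arm frame (0.0162, 0.1765)
  e−x'=0.0638;  (l²−L²−(e−x')²−y'²−z²)/2L = -0.0562
  √(A²+B²)=0.2318;  θ3 = -1.2922+1.8157 ≈ 0.5235

θ₁ = -0.2616, θ₂ = 1.2219, θ₃ = 0.5235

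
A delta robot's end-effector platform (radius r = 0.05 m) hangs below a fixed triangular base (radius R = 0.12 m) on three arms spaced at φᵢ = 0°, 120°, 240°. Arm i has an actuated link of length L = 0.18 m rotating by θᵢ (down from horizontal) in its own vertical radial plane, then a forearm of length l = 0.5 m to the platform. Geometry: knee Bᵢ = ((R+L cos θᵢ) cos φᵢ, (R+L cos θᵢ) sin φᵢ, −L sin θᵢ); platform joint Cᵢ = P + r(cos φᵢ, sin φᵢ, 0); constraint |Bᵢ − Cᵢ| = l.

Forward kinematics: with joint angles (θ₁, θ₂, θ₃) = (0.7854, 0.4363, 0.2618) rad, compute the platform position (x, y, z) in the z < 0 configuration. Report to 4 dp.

(-0.1159, -0.0371, -0.5153)

φ1=0.0°: virtual centre (0.1973, 0.0000, -0.1273), radius l
centre 2 = (0.2331·cos120.0°, 0.2331·sin120.0°, -0.0761) = (-0.1166, 0.2019, -0.0761)
φ3=240.0°: virtual centre (-0.1219, -0.2112, -0.0466), radius l
eliminate P² terms by subtracting sphere 1 from 2 and 3
linear system: -0.6277x+0.4038y = 0.0050−0.1024z; -0.6384x+-0.4224y = 0.0065−0.1614z
det = 0.5229;  x = -0.0091+0.2074z,  y = -0.0017+0.0687z
sphere 1 gives Az²+Bz+C=0 with A=1.0477, B=0.1687, C=-0.1912;  B²−4AC=0.8298;  roots -0.5153, 0.3542;  negative root z = -0.5153
x = -0.1159, y = -0.0371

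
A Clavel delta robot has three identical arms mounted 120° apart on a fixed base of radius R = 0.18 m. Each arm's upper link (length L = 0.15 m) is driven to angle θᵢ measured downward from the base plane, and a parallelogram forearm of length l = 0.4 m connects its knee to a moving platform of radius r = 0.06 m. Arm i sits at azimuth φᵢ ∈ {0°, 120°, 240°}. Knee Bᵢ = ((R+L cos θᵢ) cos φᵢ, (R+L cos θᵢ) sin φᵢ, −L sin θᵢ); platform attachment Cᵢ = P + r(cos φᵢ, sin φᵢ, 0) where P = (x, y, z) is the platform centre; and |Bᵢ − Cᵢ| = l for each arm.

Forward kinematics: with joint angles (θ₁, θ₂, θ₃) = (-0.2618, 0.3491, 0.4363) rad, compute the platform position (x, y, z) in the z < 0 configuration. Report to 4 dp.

arm 1 at φ=0.0°: ρ1 = 0.2649;  centre 1 = (0.2649, 0.0000, 0.0388)
φ2=120.0°: virtual centre (-0.1305, 0.2260, -0.0513), radius l
centre 3 = (0.2559·cos240.0°, 0.2559·sin240.0°, -0.0634) = (-0.1280, -0.2217, -0.0634)
|centre ₂|²−|centre ₁|² = -0.0009;  |centre ₃|²−|centre ₁|² = -0.0021
[-0.7907 0.4520 -0.1803]·P = -0.0009;  [-0.7857 -0.4433 -0.2044]·P = -0.0021
Cramer: x(z) = 0.0020-0.2442z;  y(z) = 0.0014-0.0284z
into |P−centre ₁|² = l²: 1.0604z² + 0.0507z + -0.0894 = 0;  Δ = 0.3816;  z = -0.3152 or 0.2674 → z<0 root = -0.3152
x = 0.0789, y = 0.0103

(0.0789, 0.0103, -0.3152)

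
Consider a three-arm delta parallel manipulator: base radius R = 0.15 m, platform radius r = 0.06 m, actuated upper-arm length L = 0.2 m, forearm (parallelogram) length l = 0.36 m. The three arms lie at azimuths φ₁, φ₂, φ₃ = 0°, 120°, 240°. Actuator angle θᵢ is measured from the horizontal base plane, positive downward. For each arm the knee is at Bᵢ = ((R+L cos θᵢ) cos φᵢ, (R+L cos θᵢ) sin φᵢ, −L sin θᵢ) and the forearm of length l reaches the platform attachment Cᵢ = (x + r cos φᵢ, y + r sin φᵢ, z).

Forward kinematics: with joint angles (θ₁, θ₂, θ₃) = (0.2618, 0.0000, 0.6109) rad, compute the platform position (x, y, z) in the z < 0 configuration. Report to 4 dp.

(0.0088, 0.0737, -0.2729)

centre 1 = (0.2832·cos0.0°, 0.2832·sin0.0°, -0.0518) = (0.2832, 0.0000, -0.0518)
φ2=120.0°: virtual centre (-0.1450, 0.2511, 0.0000), radius l
centre 3 = (0.2538·cos240.0°, 0.2538·sin240.0°, -0.1147) = (-0.1269, -0.2198, -0.1147)
subtract pairs → two planes through P
[-0.8564 0.5023 0.1035]·P = 0.0012;  [-0.8202 -0.4396 -0.1259]·P = -0.0053
Cramer: x(z) = 0.0027-0.0225z;  y(z) = 0.0070-0.2444z
quadratic in z: (1.0603)z²+(0.1127)z+(-0.0482)=0, √Δ=0.4659 → z ∈ {-0.2729, 0.1666}; z = -0.2729 (taking z<0)
x = 0.0088, y = 0.0737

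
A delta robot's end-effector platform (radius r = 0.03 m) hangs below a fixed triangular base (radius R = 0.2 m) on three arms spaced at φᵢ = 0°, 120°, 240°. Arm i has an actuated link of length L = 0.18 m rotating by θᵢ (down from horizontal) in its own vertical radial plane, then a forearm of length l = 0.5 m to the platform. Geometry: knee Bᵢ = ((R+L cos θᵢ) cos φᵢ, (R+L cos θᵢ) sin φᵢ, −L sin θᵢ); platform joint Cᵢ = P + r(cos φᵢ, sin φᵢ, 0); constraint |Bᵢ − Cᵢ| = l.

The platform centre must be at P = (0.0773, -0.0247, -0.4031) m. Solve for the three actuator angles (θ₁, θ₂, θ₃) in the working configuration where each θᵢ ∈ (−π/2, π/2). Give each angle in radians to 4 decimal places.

θ₁ = -0.0874, θ₂ = 0.5233, θ₃ = 0.3488

arm 1 (φ=0.0°): x'=0.0773, y'=-0.0247
  A=0.0927, B=-0.4031, C=(l²−L²−A²−y'²−z²)/(2L)=0.1275
  √(A²+B²)=0.4136;  θ1 = -1.3448+1.2574 ≈ -0.0874
rotate P by −φ2: (-0.0600, -0.0546, -0.4031)
  e−x'=0.2300;  (l²−L²−(e−x')²−y'²−z²)/2L = -0.0022
  √(A²+B²)=0.4641;  θ2 = -1.0522+1.5755 ≈ 0.5233
φ3=240.0° → target in arm frame (-0.0173, 0.0793)
  e−x'=0.1873;  (l²−L²−(e−x')²−y'²−z²)/2L = 0.0382
  √(A²+B²)=0.4445;  θ3 = -1.1359+1.4847 ≈ 0.3488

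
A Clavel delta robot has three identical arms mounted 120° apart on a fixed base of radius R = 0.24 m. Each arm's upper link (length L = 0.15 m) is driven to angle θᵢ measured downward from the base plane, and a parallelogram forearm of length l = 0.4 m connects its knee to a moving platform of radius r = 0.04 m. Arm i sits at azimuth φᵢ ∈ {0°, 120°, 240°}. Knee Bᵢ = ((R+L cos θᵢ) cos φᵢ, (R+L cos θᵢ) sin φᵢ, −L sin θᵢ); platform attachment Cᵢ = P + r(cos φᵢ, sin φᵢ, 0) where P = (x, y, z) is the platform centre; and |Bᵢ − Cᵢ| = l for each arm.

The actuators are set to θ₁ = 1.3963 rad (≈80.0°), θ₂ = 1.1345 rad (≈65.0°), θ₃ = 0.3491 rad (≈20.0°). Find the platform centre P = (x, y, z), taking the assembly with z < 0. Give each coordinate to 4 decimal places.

centre 1 = (0.2260·cos0.0°, 0.2260·sin0.0°, -0.1477) = (0.2260, 0.0000, -0.1477)
centre 2 = (0.2634·cos120.0°, 0.2634·sin120.0°, -0.1359) = (-0.1317, 0.2281, -0.1359)
φ3=240.0°: virtual centre (-0.1705, -0.2953, -0.0513), radius l
|centre ₂|²−|centre ₁|² = 0.0149;  |centre ₃|²−|centre ₁|² = 0.0460
linear system: -0.7155x+0.4562y = 0.0149−0.0235z; -0.7930x+-0.5905y = 0.0460−0.1928z
det = 0.7843;  x = -0.0380+0.1299z,  y = -0.0268+0.1521z
into |P−centre ₁|² = l²: 1.0400z² + 0.2187z + -0.0677 = 0;  Δ = 0.3297;  z = -0.3812 or 0.1709 → z<0 root = -0.3812
x = -0.0875, y = -0.0848

(-0.0875, -0.0848, -0.3812)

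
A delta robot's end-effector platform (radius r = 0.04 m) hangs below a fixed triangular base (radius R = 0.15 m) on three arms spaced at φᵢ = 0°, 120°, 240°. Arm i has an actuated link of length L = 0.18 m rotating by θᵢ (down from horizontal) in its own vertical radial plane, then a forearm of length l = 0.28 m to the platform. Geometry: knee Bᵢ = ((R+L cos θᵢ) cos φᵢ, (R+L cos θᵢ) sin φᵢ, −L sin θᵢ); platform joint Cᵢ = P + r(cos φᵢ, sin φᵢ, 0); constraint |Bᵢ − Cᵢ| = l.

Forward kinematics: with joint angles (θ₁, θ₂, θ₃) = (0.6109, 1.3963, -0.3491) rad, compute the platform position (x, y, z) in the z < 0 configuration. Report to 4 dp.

(0.0193, -0.1410, -0.1458)

arm 1 at φ=0.0°: (R−r)+L cos θ1 = 0.2574;  S1 = (0.2574, 0.0000, -0.1032)
φ2=120.0°: virtual centre (-0.0706, 0.1223, -0.1773), radius l
arm 3 at φ=240.0°: (R−r)+L cos θ3 = 0.2791;  S3 = (-0.1396, -0.2417, 0.0616)
eliminate P² terms by subtracting sphere 1 from 2 and 3
[-0.6561 0.2447 -0.1480]·P = -0.0256;  [-0.7940 -0.4835 0.3296]·P = 0.0048
det = 0.5115;  x = 0.0219+0.0177z,  y = -0.0458+0.6527z
quadratic in z: (1.4263)z²+(0.1383)z+(-0.0102)=0, √Δ=0.2776 → z ∈ {-0.1458, 0.0488}; z = -0.1458 (taking z<0)
x = 0.0193, y = -0.1410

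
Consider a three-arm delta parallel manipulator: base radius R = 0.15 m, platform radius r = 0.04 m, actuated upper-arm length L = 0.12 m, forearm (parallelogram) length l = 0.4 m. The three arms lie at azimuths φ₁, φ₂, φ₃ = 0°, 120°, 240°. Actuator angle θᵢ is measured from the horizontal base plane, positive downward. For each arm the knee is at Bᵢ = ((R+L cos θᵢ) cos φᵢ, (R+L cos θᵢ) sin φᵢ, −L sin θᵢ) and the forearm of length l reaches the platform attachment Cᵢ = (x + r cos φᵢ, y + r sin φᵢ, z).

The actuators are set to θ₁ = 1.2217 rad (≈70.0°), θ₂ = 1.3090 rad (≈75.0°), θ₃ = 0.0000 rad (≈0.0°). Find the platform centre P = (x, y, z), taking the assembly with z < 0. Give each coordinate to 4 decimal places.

(-0.0790, -0.1626, -0.3967)

arm 1 at φ=0.0°: e+L cos θ1 = 0.1510;  S1 = (0.1510, 0.0000, -0.1128)
arm 2 at φ=120.0°: e+L cos θ2 = 0.1411;  S2 = (-0.0705, 0.1222, -0.1159)
arm 3 at φ=240.0°: e+L cos θ3 = 0.2300;  S3 = (-0.1150, -0.1992, 0.0000)
eliminate P² terms by subtracting sphere 1 from 2 and 3
[-0.4431 0.2443 -0.0063]·P = -0.0022;  [-0.5321 -0.3984 0.2255]·P = 0.0174
Cramer: x(z) = -0.0110+0.1716z;  y(z) = -0.0289+0.3370z
sphere 1 gives Az²+Bz+C=0 with A=1.1430, B=0.1504, C=-0.1202;  B²−4AC=0.5721;  roots -0.3967, 0.2651;  negative root z = -0.3967
x = -0.0790, y = -0.1626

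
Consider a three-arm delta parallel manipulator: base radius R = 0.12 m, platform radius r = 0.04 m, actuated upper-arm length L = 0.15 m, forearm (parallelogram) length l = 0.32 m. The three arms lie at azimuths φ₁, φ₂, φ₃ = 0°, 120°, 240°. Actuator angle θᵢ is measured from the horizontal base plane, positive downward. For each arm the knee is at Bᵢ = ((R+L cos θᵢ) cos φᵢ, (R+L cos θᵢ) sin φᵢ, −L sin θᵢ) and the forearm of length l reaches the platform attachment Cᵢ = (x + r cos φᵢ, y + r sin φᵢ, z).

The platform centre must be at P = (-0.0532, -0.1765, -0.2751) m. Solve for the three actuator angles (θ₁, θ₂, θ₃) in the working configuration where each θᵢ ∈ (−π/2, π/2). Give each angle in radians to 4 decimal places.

arm 1 (φ=0.0°): x'=-0.0532, y'=-0.1765
  A=0.1332, B=-0.2751, C=(l²−L²−A²−y'²−z²)/(2L)=-0.1489
  √(A²+B²)=0.3057;  θ1 = -1.1199+2.0797 ≈ 0.9598
arm 2 (φ=120.0°): x'=-0.1263, y'=0.1343
  A cos θ + B sin θ = C:  0.2063·cos θ + -0.2751·sin θ = -0.1879
  θ2 = atan2(B,A) + arccos(C/0.3438) = 1.2214
rotate P by −φ3: (0.1795, 0.0422, -0.2751)
  A=-0.0995, B=-0.2751, C=(l²−L²−A²−y'²−z²)/(2L)=-0.0248
  √(A²+B²)=0.2925;  θ3 = -1.9177+1.6558 ≈ -0.2619

θ₁ = 0.9598, θ₂ = 1.2214, θ₃ = -0.2619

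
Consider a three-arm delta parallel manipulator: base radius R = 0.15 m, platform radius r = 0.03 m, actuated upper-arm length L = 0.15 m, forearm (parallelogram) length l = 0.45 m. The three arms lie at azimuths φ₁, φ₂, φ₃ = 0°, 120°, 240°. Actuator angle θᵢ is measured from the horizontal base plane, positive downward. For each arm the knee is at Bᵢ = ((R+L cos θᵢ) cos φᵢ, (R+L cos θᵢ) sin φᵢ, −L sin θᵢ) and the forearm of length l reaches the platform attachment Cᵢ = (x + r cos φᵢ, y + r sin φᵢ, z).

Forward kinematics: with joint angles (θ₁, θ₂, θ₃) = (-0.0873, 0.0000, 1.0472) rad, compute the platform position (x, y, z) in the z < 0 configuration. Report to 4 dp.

φ1=0.0°: virtual centre (0.2694, 0.0000, 0.0131), radius l
S2 = (0.2700·cos120.0°, 0.2700·sin120.0°, 0.0000) = (-0.1350, 0.2338, 0.0000)
φ3=240.0°: virtual centre (-0.0975, -0.1689, -0.1299), radius l
eliminate P² terms by subtracting sphere 1 from 2 and 3
linear system: -0.8089x+0.4677y = 0.0001−-0.0262z; -0.7339x+-0.3377y = -0.0179−-0.2860z
det = 0.6164;  x = 0.0135+-0.2313z,  y = 0.0236+-0.3441z
quadratic in z: (1.1719)z²+(0.0760)z+(-0.1363)=0, √Δ=0.8028 → z ∈ {-0.3749, 0.3101}; z = -0.3749 (taking z<0)
x = 0.1002, y = 0.1526

(0.1002, 0.1526, -0.3749)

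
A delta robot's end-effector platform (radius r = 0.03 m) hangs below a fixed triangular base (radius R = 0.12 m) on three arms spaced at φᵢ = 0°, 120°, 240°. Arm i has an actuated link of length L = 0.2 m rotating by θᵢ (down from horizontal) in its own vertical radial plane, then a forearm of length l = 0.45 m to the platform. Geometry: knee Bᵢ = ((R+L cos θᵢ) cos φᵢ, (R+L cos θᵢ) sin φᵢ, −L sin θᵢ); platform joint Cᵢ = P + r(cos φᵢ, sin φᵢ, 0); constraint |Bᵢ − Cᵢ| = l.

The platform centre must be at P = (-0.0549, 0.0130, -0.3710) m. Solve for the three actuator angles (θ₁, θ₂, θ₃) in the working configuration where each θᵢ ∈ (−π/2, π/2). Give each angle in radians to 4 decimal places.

arm 1 (φ=0.0°): x'=-0.0549, y'=0.0130
  e−x'=0.1449;  (l²−L²−(e−x')²−y'²−z²)/2L = 0.0092
  √(A²+B²)=0.3983;  θ1 = -1.1984+1.5476 ≈ 0.3492
φ2=120.0° → target in arm frame (0.0387, 0.0410)
  e−x'=0.0513;  (l²−L²−(e−x')²−y'²−z²)/2L = 0.0514
  √(A²+B²)=0.3745;  θ2 = -1.4334+1.4332 ≈ -0.0002
rotate P by −φ3: (0.0162, -0.0540, -0.3710)
  e−x'=0.0738;  (l²−L²−(e−x')²−y'²−z²)/2L = 0.0412
  θ3 = atan2(B,A) + arccos(C/0.3783) = 0.0872

θ₁ = 0.3492, θ₂ = -0.0002, θ₃ = 0.0872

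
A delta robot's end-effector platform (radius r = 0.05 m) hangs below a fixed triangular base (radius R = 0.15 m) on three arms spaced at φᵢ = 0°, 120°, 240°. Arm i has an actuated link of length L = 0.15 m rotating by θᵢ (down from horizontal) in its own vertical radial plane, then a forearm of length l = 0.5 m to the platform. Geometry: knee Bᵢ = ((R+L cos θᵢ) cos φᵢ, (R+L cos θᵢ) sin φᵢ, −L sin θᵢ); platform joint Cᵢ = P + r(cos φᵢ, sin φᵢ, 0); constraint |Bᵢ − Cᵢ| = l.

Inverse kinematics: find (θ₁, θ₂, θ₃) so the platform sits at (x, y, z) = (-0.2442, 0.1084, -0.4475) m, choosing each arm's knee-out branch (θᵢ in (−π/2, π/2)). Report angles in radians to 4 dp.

θ₁ = 1.3092, θ₂ = -0.1746, θ₃ = 0.5237

φ1=0.0° → target in arm frame (-0.2442, 0.1084)
  e−x'=0.3442;  (l²−L²−(e−x')²−y'²−z²)/2L = -0.3433
  √(A²+B²)=0.5646;  θ1 = -0.9151+2.2244 ≈ 1.3092
rotate P by −φ2: (0.2160, 0.1573, -0.4475)
  A=-0.1160, B=-0.4475, C=(l²−L²−A²−y'²−z²)/(2L)=-0.0365
  θ2 = atan2(B,A) + arccos(C/0.4623) = -0.1746
rotate P by −φ3: (0.0282, -0.2657, -0.4475)
  A=0.0718, B=-0.4475, C=(l²−L²−A²−y'²−z²)/(2L)=-0.1617
  γ=atan2(-0.4475,0.0718)=-1.4118;  ψ=arccos(-0.3567)=1.9355;  θ3=γ+ψ≈0.5237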